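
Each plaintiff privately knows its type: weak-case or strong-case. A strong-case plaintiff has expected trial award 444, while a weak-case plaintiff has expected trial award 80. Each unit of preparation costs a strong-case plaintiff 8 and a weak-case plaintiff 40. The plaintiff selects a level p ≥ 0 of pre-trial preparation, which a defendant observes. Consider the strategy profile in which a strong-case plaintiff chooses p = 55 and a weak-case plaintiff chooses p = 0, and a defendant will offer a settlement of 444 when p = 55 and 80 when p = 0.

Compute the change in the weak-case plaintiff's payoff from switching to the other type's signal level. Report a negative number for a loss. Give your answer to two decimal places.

Playing p = 0 the weak-case plaintiff receives 80.
Deviating to p = 55 brings payment 444 at cost 40 × 55 = 2200, netting -1756.
Gain from deviating: -1756 − 80 = -1836.00.
The gain is negative, so the weak-case type's incentive-compatibility constraint is satisfied.

-1836.00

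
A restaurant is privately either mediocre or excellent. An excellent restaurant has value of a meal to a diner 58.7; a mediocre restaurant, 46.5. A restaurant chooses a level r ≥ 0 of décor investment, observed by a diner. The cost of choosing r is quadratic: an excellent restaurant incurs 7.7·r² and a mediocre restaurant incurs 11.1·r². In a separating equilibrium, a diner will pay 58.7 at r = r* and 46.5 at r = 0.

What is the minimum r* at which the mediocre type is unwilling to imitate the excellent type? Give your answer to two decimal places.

1.05

The mediocre type at r = 0 receives 46.5; imitating at r* yields 58.7 − 11.1·r*².
Indifference: 46.5 = 58.7 − 11.1·r*², so r*² = (58.7 − 46.5) / 11.1 ≈ 1.0991.
r* = √1.0991 ≈ 1.05.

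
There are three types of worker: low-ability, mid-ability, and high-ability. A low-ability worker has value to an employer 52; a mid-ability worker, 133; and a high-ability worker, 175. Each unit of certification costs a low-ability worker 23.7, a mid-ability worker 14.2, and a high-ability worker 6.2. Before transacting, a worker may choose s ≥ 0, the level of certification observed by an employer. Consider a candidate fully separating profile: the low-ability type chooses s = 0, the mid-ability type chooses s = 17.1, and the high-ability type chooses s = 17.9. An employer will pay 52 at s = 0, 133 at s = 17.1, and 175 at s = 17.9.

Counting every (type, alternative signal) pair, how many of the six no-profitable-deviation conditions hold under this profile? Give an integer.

Low-ability (own payoff 52): to s=17.1 gives 133 − 23.7×17.1 = -272.27 → no gain ✓; to s=17.9 gives 175 − 23.7×17.9 = -249.23 → no gain ✓.
High-ability (own payoff 175 − 6.2×17.9 = 64.02): to s=0 gives 52 → no gain ✓; to s=17.1 gives 133 − 6.2×17.1 = 26.98 → no gain ✓.
Mid-ability (own payoff 133 − 14.2×17.1 = -109.82): to s=0 gives 52 → profitable ✗; to s=17.9 gives 175 − 14.2×17.9 = -79.18 → profitable ✗.
4 of the 6 constraints hold; not an equilibrium.

4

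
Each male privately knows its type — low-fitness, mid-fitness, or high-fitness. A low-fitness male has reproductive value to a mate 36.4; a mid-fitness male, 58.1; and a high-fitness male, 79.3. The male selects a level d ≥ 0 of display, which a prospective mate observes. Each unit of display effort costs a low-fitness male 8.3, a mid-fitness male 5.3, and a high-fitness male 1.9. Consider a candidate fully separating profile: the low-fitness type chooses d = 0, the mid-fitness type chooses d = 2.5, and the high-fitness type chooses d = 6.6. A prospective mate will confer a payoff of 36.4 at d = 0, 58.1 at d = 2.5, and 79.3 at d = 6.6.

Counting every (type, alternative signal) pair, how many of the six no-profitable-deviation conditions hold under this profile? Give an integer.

Mid-fitness (own payoff 58.1 − 5.3×2.5 = 44.85): to d=0 gives 36.4 → no gain ✓; to d=6.6 gives 79.3 − 5.3×6.6 = 44.32 → no gain ✓.
Low-fitness (own payoff 36.4): to d=2.5 gives 58.1 − 8.3×2.5 = 37.35 → profitable ✗; to d=6.6 gives 79.3 − 8.3×6.6 = 24.52 → no gain ✓.
High-fitness (own payoff 79.3 − 1.9×6.6 = 66.76): to d=0 gives 36.4 → no gain ✓; to d=2.5 gives 58.1 − 1.9×2.5 = 53.35 → no gain ✓.
5 of the 6 constraints hold; not an equilibrium.

5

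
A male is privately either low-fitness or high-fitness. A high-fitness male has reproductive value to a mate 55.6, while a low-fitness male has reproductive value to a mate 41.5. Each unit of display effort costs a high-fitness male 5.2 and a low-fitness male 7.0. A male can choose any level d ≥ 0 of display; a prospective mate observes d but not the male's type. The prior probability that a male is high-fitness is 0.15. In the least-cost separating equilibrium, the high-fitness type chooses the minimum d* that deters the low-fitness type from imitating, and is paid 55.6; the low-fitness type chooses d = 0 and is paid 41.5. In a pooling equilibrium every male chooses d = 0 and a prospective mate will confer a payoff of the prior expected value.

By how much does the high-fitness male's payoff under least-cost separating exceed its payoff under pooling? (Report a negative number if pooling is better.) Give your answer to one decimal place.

Least-cost separating signal: d* solves 41.5 = 55.6 − 7.0·d*, so d* = (55.6 − 41.5)/7.0 ≈ 2.0143.
High-fitness type's separating payoff: 55.6 − 5.2 × d* = 55.6 − 5.2 × (55.6 − 41.5)/7.0 = 55.6 − 73.32/7.0 ≈ 45.126.
Pooling payoff: 0.15 × 55.6 + 0.85 × 41.5 = 43.615.
Difference: 45.126 − 43.615 = 1.511, i.e. 1.5 to one decimal place.
The high-fitness type prefers to separate.

1.5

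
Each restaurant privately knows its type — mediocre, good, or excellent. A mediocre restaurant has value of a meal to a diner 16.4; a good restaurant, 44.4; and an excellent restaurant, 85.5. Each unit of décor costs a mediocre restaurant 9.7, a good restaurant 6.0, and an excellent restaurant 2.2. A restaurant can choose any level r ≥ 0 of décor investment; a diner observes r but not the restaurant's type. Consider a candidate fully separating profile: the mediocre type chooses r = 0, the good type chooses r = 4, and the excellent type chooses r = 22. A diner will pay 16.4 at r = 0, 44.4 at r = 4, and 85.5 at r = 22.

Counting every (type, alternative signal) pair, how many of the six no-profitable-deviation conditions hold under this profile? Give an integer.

6

Good (own payoff 44.4 − 6.0×4 = 20.4): to r=0 gives 16.4 → no gain ✓; to r=22 gives 85.5 − 6.0×22 = -46.5 → no gain ✓.
Excellent (own payoff 85.5 − 2.2×22 = 37.1): to r=0 gives 16.4 → no gain ✓; to r=4 gives 44.4 − 2.2×4 = 35.6 → no gain ✓.
Mediocre (own payoff 16.4): to r=4 gives 44.4 − 9.7×4 = 5.6 → no gain ✓; to r=22 gives 85.5 − 9.7×22 = -127.9 → no gain ✓.
6 of the 6 constraints hold; this profile is a separating equilibrium.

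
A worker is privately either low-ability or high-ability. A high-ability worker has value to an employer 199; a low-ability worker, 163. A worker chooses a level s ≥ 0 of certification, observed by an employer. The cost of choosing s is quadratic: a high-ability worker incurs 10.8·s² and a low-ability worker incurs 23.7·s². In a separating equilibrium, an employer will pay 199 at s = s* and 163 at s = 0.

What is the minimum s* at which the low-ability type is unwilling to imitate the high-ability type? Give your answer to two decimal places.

1.23

The low-ability type at s = 0 receives 163; imitating at s* yields 199 − 23.7·s*².
Indifference: 163 = 199 − 23.7·s*², so s*² = (199 − 163) / 23.7 ≈ 1.5190.
s* = √1.5190 ≈ 1.23.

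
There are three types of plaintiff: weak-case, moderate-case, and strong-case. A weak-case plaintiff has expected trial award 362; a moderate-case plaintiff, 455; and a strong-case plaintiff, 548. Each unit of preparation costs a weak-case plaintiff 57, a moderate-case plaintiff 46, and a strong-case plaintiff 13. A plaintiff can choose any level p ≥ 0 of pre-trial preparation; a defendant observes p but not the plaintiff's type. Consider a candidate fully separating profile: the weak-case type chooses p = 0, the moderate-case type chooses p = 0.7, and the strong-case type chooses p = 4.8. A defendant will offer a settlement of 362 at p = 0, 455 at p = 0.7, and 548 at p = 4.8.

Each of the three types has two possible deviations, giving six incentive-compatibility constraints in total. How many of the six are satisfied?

Strong-case (own payoff 548 − 13×4.8 = 485.6): to p=0 gives 362 → no gain ✓; to p=0.7 gives 455 − 13×0.7 = 445.9 → no gain ✓.
Moderate-case (own payoff 455 − 46×0.7 = 422.8): to p=0 gives 362 → no gain ✓; to p=4.8 gives 548 − 46×4.8 = 327.2 → no gain ✓.
Weak-case (own payoff 362): to p=0.7 gives 455 − 57×0.7 = 415.1 → profitable ✗; to p=4.8 gives 548 − 57×4.8 = 274.4 → no gain ✓.
5 of the 6 constraints hold; not an equilibrium.

5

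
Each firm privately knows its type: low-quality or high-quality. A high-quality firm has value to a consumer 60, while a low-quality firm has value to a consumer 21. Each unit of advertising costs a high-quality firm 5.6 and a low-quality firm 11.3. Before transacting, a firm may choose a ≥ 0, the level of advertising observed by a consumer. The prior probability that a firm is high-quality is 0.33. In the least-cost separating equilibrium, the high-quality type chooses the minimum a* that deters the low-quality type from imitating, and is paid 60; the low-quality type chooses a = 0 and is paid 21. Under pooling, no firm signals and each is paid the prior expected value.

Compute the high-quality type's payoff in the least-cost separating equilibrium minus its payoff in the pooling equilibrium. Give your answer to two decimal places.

Least-cost separating signal: a* solves 21 = 60 − 11.3·a*, so a* = (60 − 21)/11.3 ≈ 3.4513.
High-quality type's separating payoff: 60 − 5.6 × a* = 60 − 5.6 × (60 − 21)/11.3 = 60 − 218.4/11.3 ≈ 40.6726.
Pooling payoff: 0.33 × 60 + 0.67 × 21 = 33.87.
Difference: 40.6726 − 33.87 = 6.8026, i.e. 6.80 to two decimal places.
The high-quality type prefers to separate.

6.80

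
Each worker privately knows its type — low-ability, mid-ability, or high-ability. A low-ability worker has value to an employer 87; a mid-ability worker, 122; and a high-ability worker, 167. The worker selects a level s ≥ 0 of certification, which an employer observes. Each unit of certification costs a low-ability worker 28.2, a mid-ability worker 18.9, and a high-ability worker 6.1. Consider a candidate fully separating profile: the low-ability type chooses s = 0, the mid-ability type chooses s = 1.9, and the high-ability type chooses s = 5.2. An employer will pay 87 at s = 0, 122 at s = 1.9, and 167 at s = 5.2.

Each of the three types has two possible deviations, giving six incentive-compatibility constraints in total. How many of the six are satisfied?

5

Low-ability (own payoff 87): to s=1.9 gives 122 − 28.2×1.9 = 68.42 → no gain ✓; to s=5.2 gives 167 − 28.2×5.2 = 20.36 → no gain ✓.
High-ability (own payoff 167 − 6.1×5.2 = 135.28): to s=0 gives 87 → no gain ✓; to s=1.9 gives 122 − 6.1×1.9 = 110.41 → no gain ✓.
Mid-ability (own payoff 122 − 18.9×1.9 = 86.09): to s=0 gives 87 → profitable ✗; to s=5.2 gives 167 − 18.9×5.2 = 68.72 → no gain ✓.
5 of the 6 constraints hold; not an equilibrium.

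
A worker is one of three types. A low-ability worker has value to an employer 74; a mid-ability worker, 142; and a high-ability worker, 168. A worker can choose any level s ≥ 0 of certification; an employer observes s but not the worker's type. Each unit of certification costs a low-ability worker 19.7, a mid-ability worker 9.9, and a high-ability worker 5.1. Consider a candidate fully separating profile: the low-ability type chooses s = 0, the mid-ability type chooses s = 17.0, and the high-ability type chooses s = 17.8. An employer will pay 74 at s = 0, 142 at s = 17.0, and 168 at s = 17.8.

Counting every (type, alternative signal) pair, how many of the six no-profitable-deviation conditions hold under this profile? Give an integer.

4

Mid-ability (own payoff 142 − 9.9×17.0 = -26.3): to s=0 gives 74 → profitable ✗; to s=17.8 gives 168 − 9.9×17.8 = -8.22 → profitable ✗.
Low-ability (own payoff 74): to s=17.0 gives 142 − 19.7×17.0 = -192.9 → no gain ✓; to s=17.8 gives 168 − 19.7×17.8 = -182.66 → no gain ✓.
High-ability (own payoff 168 − 5.1×17.8 = 77.22): to s=0 gives 74 → no gain ✓; to s=17.0 gives 142 − 5.1×17.0 = 55.3 → no gain ✓.
4 of the 6 constraints hold; not an equilibrium.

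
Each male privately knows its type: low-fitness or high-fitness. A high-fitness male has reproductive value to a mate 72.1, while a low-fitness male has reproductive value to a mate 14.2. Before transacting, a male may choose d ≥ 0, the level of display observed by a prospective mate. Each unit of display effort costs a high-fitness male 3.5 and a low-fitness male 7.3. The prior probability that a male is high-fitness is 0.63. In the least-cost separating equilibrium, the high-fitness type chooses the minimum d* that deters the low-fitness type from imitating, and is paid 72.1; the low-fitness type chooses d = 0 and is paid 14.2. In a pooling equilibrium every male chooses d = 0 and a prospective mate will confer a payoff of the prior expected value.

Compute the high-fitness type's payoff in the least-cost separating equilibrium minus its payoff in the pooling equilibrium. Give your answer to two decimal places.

Least-cost separating signal: d* solves 14.2 = 72.1 − 7.3·d*, so d* = (72.1 − 14.2)/7.3 ≈ 7.9315.
High-fitness type's separating payoff: 72.1 − 3.5 × d* = 72.1 − 3.5 × (72.1 − 14.2)/7.3 = 72.1 − 202.65/7.3 ≈ 44.3397.
Pooling payoff: 0.63 × 72.1 + 0.37 × 14.2 = 50.677.
Difference: 44.3397 − 50.677 = -6.3373, i.e. -6.34 to two decimal places.
The high-fitness type would prefer the pooling outcome.

-6.34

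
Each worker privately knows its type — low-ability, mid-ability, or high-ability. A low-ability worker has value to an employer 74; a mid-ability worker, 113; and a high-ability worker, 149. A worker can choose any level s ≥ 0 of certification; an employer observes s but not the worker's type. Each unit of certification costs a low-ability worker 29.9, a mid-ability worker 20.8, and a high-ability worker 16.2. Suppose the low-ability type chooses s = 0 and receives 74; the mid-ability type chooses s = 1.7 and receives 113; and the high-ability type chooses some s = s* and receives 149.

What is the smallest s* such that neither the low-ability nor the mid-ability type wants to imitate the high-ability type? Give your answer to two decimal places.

Mid-ability type (on-path payoff 113 − 20.8×1.7 = 77.64) won't mimic when 77.64 ≥ 149 − 20.8·s*, i.e. s* ≥ 3.43.
Low-ability type (on-path payoff 74) won't mimic when 74 ≥ 149 − 29.9·s*, i.e. s* ≥ 2.51.
Both must hold, so s* = max(2.51, 3.43) = 3.43. The mid-ability type's constraint binds.

3.43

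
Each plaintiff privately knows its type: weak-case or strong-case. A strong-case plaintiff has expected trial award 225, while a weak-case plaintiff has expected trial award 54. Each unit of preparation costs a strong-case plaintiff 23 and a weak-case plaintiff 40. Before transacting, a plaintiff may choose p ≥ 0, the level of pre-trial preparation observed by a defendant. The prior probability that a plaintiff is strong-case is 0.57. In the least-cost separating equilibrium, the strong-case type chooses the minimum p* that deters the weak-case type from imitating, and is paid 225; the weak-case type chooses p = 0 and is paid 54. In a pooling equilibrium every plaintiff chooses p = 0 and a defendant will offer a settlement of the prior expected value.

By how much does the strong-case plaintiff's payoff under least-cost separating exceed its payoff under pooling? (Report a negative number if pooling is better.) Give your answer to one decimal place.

Least-cost separating signal: p* solves 54 = 225 − 40·p*, so p* = (225 − 54)/40 = 4.275.
Strong-case type's separating payoff: 225 − 23 × p* = 225 − 23 × (225 − 54)/40 = 225 − 3933/40 = 126.675.
Pooling payoff: 0.57 × 225 + 0.43 × 54 = 151.47.
Difference: 126.675 − 151.47 = -24.795, i.e. -24.8 to one decimal place.
The strong-case type would prefer the pooling outcome.

-24.8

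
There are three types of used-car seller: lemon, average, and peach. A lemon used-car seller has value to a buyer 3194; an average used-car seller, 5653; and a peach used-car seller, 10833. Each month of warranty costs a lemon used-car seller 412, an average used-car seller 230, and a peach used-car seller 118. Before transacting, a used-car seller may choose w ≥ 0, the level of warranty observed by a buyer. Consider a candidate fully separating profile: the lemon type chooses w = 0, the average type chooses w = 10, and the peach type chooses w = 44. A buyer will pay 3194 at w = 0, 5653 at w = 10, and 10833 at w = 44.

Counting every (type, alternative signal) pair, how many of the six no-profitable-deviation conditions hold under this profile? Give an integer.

6

Average (own payoff 5653 − 230×10 = 3353): to w=0 gives 3194 → no gain ✓; to w=44 gives 10833 − 230×44 = 713 → no gain ✓.
Lemon (own payoff 3194): to w=10 gives 5653 − 412×10 = 1533 → no gain ✓; to w=44 gives 10833 − 412×44 = -7295 → no gain ✓.
Peach (own payoff 10833 − 118×44 = 5641): to w=0 gives 3194 → no gain ✓; to w=10 gives 5653 − 118×10 = 4473 → no gain ✓.
6 of the 6 constraints hold; this profile is a separating equilibrium.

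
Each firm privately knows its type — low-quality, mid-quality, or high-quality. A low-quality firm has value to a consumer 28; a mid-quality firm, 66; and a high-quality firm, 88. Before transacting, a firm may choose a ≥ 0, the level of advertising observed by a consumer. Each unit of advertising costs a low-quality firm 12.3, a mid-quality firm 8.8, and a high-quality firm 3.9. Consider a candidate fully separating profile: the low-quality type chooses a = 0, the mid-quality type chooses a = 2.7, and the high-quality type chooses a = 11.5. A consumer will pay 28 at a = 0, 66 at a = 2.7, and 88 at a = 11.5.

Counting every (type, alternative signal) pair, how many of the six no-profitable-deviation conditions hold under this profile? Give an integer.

Low-quality (own payoff 28): to a=2.7 gives 66 − 12.3×2.7 = 32.79 → profitable ✗; to a=11.5 gives 88 − 12.3×11.5 = -53.45 → no gain ✓.
High-quality (own payoff 88 − 3.9×11.5 = 43.15): to a=0 gives 28 → no gain ✓; to a=2.7 gives 66 − 3.9×2.7 = 55.47 → profitable ✗.
Mid-quality (own payoff 66 − 8.8×2.7 = 42.24): to a=0 gives 28 → no gain ✓; to a=11.5 gives 88 − 8.8×11.5 = -13.2 → no gain ✓.
4 of the 6 constraints hold; not an equilibrium.

4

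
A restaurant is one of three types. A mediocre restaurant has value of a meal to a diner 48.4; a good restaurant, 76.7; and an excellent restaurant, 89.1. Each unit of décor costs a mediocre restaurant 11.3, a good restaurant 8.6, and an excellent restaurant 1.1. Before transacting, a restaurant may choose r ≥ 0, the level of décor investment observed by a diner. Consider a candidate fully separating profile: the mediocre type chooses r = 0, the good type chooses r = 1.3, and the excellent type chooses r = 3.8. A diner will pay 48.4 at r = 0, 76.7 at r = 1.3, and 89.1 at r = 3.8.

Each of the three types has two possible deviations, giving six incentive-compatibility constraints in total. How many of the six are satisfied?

Excellent (own payoff 89.1 − 1.1×3.8 = 84.92): to r=0 gives 48.4 → no gain ✓; to r=1.3 gives 76.7 − 1.1×1.3 = 75.27 → no gain ✓.
Mediocre (own payoff 48.4): to r=1.3 gives 76.7 − 11.3×1.3 = 62.01 → profitable ✗; to r=3.8 gives 89.1 − 11.3×3.8 = 46.16 → no gain ✓.
Good (own payoff 76.7 − 8.6×1.3 = 65.52): to r=0 gives 48.4 → no gain ✓; to r=3.8 gives 89.1 − 8.6×3.8 = 56.42 → no gain ✓.
5 of the 6 constraints hold; not an equilibrium.

5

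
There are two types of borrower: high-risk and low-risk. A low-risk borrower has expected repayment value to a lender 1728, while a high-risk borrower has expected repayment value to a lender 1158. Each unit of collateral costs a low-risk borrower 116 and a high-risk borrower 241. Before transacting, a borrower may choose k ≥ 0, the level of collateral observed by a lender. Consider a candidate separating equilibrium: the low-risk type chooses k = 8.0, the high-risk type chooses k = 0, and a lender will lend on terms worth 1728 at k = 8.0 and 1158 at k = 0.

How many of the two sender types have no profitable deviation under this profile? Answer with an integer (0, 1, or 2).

High-risk type: stay at 0 → 1158; mimic → 1728 − 241 × 8.0 = -200. IC holds (1158 ≥ -200).
Low-risk type: signal → 1728 − 116 × 8.0 = 800; deviate to 0 → 1158. IC fails (800 < 1158).
1 of 2 constraints hold, so this profile is not an equilibrium.

1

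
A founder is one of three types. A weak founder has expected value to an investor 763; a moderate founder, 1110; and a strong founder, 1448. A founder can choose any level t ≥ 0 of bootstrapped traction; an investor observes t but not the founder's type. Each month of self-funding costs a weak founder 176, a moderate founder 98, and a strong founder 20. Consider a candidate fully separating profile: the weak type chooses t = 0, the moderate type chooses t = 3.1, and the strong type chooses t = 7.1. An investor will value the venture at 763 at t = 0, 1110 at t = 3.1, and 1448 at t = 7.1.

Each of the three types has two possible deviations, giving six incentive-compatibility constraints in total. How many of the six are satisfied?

6

Weak (own payoff 763): to t=3.1 gives 1110 − 176×3.1 = 564.4 → no gain ✓; to t=7.1 gives 1448 − 176×7.1 = 198.4 → no gain ✓.
Moderate (own payoff 1110 − 98×3.1 = 806.2): to t=0 gives 763 → no gain ✓; to t=7.1 gives 1448 − 98×7.1 = 752.2 → no gain ✓.
Strong (own payoff 1448 − 20×7.1 = 1306): to t=0 gives 763 → no gain ✓; to t=3.1 gives 1110 − 20×3.1 = 1048 → no gain ✓.
6 of the 6 constraints hold; this profile is a separating equilibrium.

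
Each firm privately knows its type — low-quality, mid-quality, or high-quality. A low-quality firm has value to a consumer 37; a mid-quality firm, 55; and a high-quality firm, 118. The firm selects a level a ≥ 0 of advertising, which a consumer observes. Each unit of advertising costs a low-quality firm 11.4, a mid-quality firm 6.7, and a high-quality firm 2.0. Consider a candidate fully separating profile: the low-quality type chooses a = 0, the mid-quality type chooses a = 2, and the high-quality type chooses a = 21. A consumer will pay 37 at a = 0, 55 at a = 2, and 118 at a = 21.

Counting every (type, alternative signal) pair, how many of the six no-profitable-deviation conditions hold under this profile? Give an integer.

High-quality (own payoff 118 − 2.0×21 = 76): to a=0 gives 37 → no gain ✓; to a=2 gives 55 − 2.0×2 = 51 → no gain ✓.
Mid-quality (own payoff 55 − 6.7×2 = 41.6): to a=0 gives 37 → no gain ✓; to a=21 gives 118 − 6.7×21 = -22.7 → no gain ✓.
Low-quality (own payoff 37): to a=2 gives 55 − 11.4×2 = 32.2 → no gain ✓; to a=21 gives 118 − 11.4×21 = -121.4 → no gain ✓.
6 of the 6 constraints hold; this profile is a separating equilibrium.

6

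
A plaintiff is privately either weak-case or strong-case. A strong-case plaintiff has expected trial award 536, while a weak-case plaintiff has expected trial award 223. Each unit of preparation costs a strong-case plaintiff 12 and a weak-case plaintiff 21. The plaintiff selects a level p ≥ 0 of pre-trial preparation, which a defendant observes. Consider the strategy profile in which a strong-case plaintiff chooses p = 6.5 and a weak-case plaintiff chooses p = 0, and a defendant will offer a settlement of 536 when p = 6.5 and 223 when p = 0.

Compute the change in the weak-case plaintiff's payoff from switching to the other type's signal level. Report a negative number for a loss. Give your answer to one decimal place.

Playing p = 0 the weak-case plaintiff receives 223.
Deviating to p = 6.5 brings payment 536 at cost 21 × 6.5 = 136.5, netting 399.5.
Gain from deviating: 399.5 − 223 = 176.5.
The gain is positive, so the weak-case type's incentive-compatibility constraint is violated — this profile is not a separating equilibrium.

176.5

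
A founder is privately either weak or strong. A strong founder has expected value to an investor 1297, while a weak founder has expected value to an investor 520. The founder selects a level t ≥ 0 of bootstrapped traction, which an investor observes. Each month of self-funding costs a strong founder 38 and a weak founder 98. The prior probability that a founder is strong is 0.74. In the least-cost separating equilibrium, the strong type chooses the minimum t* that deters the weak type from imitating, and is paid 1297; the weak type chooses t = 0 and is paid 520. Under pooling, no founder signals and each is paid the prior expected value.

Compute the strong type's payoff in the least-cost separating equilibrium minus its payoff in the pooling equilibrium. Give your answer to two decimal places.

-99.27

Least-cost separating signal: t* solves 520 = 1297 − 98·t*, so t* = (1297 − 520)/98 ≈ 7.9286.
Strong type's separating payoff: 1297 − 38 × t* = 1297 − 38 × (1297 − 520)/98 = 1297 − 29526/98 ≈ 995.7143.
Pooling payoff: 0.74 × 1297 + 0.26 × 520 = 1094.98.
Difference: 995.7143 − 1094.98 = -99.2657, i.e. -99.27 to two decimal places.
The strong type would prefer the pooling outcome.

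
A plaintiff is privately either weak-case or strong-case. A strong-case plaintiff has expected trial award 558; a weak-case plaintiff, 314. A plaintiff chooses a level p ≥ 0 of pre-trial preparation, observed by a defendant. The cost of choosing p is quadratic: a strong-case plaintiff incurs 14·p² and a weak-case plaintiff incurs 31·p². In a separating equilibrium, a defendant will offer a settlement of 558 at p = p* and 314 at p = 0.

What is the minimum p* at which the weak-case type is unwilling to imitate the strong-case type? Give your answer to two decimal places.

2.81

The weak-case type at p = 0 receives 314; imitating at p* yields 558 − 31·p*².
Indifference: 314 = 558 − 31·p*², so p*² = (558 − 314) / 31 ≈ 7.8710.
p* = √7.8710 ≈ 2.81.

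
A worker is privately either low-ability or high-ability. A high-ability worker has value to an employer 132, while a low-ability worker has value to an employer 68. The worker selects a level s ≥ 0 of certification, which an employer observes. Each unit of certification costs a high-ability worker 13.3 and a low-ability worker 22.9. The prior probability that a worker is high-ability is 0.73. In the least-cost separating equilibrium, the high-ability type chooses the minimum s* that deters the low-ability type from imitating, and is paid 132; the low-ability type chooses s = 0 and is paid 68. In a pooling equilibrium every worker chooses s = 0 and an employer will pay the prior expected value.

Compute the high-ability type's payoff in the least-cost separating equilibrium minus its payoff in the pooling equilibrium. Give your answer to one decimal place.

Least-cost separating signal: s* solves 68 = 132 − 22.9·s*, so s* = (132 − 68)/22.9 ≈ 2.7948.
High-ability type's separating payoff: 132 − 13.3 × s* = 132 − 13.3 × (132 − 68)/22.9 = 132 − 851.2/22.9 ≈ 94.830.
Pooling payoff: 0.73 × 132 + 0.27 × 68 = 114.72.
Difference: 94.830 − 114.72 = -19.89, i.e. -19.9 to one decimal place.
The high-ability type would prefer the pooling outcome.

-19.9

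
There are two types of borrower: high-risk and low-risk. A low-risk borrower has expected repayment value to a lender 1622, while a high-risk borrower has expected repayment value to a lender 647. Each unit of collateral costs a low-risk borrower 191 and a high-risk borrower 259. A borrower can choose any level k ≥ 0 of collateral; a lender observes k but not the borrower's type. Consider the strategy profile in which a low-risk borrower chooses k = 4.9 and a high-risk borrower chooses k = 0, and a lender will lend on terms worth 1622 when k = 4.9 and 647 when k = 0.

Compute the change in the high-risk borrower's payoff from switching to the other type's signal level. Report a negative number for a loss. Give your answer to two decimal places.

-294.10

Playing k = 0 the high-risk borrower receives 647.
Deviating to k = 4.9 brings payment 1622 at cost 259 × 4.9 = 1269.1, netting 352.9.
Gain from deviating: 352.9 − 647 = -294.10.
The gain is negative, so the high-risk type's incentive-compatibility constraint is satisfied.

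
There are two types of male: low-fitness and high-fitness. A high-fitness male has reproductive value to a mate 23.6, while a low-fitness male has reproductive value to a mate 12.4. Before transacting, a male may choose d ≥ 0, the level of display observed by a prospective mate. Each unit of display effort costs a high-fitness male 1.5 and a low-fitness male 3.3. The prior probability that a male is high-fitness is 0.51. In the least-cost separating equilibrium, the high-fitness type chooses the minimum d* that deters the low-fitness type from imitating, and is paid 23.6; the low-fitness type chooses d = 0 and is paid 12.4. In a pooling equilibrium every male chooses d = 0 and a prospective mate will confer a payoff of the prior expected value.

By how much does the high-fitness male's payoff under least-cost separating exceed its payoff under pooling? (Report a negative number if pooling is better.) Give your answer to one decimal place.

0.4

Least-cost separating signal: d* solves 12.4 = 23.6 − 3.3·d*, so d* = (23.6 − 12.4)/3.3 ≈ 3.3939.
High-fitness type's separating payoff: 23.6 − 1.5 × d* = 23.6 − 1.5 × (23.6 − 12.4)/3.3 = 23.6 − 16.8/3.3 ≈ 18.509.
Pooling payoff: 0.51 × 23.6 + 0.49 × 12.4 = 18.112.
Difference: 18.509 − 18.112 = 0.397, i.e. 0.4 to one decimal place.
The high-fitness type prefers to separate.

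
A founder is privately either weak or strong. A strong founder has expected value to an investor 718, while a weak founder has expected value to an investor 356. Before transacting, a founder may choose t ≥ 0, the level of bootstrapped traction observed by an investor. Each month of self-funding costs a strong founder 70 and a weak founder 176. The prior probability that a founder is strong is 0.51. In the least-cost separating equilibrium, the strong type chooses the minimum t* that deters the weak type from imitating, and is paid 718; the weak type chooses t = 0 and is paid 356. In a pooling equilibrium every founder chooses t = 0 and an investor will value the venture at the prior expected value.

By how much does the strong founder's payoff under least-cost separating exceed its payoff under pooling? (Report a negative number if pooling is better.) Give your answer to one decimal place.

Least-cost separating signal: t* solves 356 = 718 − 176·t*, so t* = (718 − 356)/176 ≈ 2.0568.
Strong type's separating payoff: 718 − 70 × t* = 718 − 70 × (718 − 356)/176 = 718 − 25340/176 ≈ 574.023.
Pooling payoff: 0.51 × 718 + 0.49 × 356 = 540.62.
Difference: 574.023 − 540.62 = 33.403, i.e. 33.4 to one decimal place.
The strong type prefers to separate.

33.4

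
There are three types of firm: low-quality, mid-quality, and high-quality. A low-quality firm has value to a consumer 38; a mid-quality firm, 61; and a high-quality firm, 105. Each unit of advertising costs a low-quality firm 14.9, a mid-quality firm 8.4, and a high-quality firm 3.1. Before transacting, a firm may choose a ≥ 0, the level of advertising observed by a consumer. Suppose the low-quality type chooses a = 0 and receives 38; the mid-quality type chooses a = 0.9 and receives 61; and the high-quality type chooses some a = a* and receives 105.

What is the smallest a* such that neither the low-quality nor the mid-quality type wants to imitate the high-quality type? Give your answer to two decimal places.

6.14

Mid-quality type (on-path payoff 61 − 8.4×0.9 = 53.44) won't mimic when 53.44 ≥ 105 − 8.4·a*, i.e. a* ≥ 6.14.
Low-quality type (on-path payoff 38) won't mimic when 38 ≥ 105 − 14.9·a*, i.e. a* ≥ 4.50.
Both must hold, so a* = max(4.50, 6.14) = 6.14. The mid-quality type's constraint binds.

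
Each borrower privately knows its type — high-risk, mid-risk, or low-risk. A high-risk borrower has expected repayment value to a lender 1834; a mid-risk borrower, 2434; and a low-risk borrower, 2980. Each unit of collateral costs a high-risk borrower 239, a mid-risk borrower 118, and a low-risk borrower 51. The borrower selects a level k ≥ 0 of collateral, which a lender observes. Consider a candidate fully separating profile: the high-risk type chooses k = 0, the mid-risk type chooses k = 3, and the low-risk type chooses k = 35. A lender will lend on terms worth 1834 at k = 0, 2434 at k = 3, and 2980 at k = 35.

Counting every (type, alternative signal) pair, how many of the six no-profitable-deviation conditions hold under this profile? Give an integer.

High-risk (own payoff 1834): to k=3 gives 2434 − 239×3 = 1717 → no gain ✓; to k=35 gives 2980 − 239×35 = -5385 → no gain ✓.
Low-risk (own payoff 2980 − 51×35 = 1195): to k=0 gives 1834 → profitable ✗; to k=3 gives 2434 − 51×3 = 2281 → profitable ✗.
Mid-risk (own payoff 2434 − 118×3 = 2080): to k=0 gives 1834 → no gain ✓; to k=35 gives 2980 − 118×35 = -1150 → no gain ✓.
4 of the 6 constraints hold; not an equilibrium.

4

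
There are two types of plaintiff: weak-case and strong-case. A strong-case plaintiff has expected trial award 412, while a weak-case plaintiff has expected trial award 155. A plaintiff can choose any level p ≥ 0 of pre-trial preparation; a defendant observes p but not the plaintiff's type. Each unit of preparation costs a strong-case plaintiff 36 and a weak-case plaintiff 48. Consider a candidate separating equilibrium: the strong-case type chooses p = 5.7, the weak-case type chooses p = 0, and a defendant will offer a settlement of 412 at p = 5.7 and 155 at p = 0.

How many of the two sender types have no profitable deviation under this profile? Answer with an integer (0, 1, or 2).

2

Weak-case type: stay at 0 → 155; mimic → 412 − 48 × 5.7 = 138.4. IC holds (155 ≥ 138.4).
Strong-case type: signal → 412 − 36 × 5.7 = 206.8; deviate to 0 → 155. IC holds (206.8 ≥ 155).
2 of 2 constraints hold, so this is a separating equilibrium.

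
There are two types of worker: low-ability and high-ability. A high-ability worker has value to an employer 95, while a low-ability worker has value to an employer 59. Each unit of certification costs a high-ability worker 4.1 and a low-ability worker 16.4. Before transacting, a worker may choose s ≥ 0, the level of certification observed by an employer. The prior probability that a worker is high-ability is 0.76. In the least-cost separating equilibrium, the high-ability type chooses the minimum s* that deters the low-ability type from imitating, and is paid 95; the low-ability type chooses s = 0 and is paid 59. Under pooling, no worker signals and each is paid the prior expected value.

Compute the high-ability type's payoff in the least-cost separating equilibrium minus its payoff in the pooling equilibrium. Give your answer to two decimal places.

Least-cost separating signal: s* solves 59 = 95 − 16.4·s*, so s* = (95 − 59)/16.4 ≈ 2.1951.
High-ability type's separating payoff: 95 − 4.1 × s* = 95 − 4.1 × (95 − 59)/16.4 = 95 − 147.6/16.4 = 86.
Pooling payoff: 0.76 × 95 + 0.24 × 59 = 86.36.
Difference: 86 − 86.36 = -0.36.
The high-ability type would prefer the pooling outcome.

-0.36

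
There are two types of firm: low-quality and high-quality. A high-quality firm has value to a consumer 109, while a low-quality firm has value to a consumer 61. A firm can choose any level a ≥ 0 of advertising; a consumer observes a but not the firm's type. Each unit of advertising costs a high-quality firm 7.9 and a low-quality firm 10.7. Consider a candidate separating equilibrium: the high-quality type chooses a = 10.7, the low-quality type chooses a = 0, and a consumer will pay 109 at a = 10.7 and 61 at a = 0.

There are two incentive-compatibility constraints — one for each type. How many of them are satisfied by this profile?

High-quality type: signal → 109 − 7.9 × 10.7 = 24.47; deviate to 0 → 61. IC fails (24.47 < 61).
Low-quality type: stay at 0 → 61; mimic → 109 − 10.7 × 10.7 = -5.49. IC holds (61 ≥ -5.49).
1 of 2 constraints hold, so this profile is not an equilibrium.

1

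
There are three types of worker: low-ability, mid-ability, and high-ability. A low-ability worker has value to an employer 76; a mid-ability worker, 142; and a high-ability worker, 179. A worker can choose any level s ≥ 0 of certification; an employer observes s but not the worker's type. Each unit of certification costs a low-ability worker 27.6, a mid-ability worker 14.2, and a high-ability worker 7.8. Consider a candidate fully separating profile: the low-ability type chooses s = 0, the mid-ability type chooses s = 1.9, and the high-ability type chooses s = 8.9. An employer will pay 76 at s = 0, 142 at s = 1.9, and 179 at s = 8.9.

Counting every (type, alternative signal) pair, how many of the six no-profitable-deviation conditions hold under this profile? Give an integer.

4

High-ability (own payoff 179 − 7.8×8.9 = 109.58): to s=0 gives 76 → no gain ✓; to s=1.9 gives 142 − 7.8×1.9 = 127.18 → profitable ✗.
Low-ability (own payoff 76): to s=1.9 gives 142 − 27.6×1.9 = 89.56 → profitable ✗; to s=8.9 gives 179 − 27.6×8.9 = -66.64 → no gain ✓.
Mid-ability (own payoff 142 − 14.2×1.9 = 115.02): to s=0 gives 76 → no gain ✓; to s=8.9 gives 179 − 14.2×8.9 = 52.62 → no gain ✓.
4 of the 6 constraints hold; not an equilibrium.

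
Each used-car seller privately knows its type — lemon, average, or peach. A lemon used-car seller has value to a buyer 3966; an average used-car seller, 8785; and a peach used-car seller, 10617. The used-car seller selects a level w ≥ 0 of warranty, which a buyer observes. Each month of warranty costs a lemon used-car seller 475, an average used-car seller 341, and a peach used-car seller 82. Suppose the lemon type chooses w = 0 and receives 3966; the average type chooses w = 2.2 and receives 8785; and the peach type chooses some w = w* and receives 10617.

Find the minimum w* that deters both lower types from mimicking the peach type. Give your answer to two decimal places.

14.00

Average type (on-path payoff 8785 − 341×2.2 = 8034.8) won't mimic when 8034.8 ≥ 10617 − 341·w*, i.e. w* ≥ 7.57.
Lemon type (on-path payoff 3966) won't mimic when 3966 ≥ 10617 − 475·w*, i.e. w* ≥ 14.00.
Both must hold, so w* = max(14.00, 7.57) = 14.00. The lemon type's constraint binds.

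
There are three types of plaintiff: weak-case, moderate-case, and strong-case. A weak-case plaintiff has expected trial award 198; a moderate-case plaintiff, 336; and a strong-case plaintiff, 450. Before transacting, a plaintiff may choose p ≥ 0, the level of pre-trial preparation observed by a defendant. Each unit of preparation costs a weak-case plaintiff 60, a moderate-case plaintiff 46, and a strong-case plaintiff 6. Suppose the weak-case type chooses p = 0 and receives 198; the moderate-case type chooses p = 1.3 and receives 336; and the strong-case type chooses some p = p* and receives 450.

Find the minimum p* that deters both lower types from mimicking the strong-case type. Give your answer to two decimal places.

4.20

Moderate-case type (on-path payoff 336 − 46×1.3 = 276.2) won't mimic when 276.2 ≥ 450 − 46·p*, i.e. p* ≥ 3.78.
Weak-case type (on-path payoff 198) won't mimic when 198 ≥ 450 − 60·p*, i.e. p* ≥ 4.20.
Both must hold, so p* = max(4.20, 3.78) = 4.20. The weak-case type's constraint binds.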